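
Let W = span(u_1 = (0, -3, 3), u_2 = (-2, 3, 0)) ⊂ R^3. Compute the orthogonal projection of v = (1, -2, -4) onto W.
proj_W(v) = (44/17, -16/17, -50/17)

Set up U = [u_1 | ... | u_2] ∈ R^(3×2). The projector onto W = col(U) is P = U (U^T U)^(-1) U^T.
Compute U^T U =
  [18, -9]
  [-9, 13],
and U^T v = (-6, -8).
Solve U^T U · c = U^T v for the coefficients: c = (-50/51, -22/17). The projection is proj_W(v) = U c.
Check: (v - proj_W(v)) · u_1 = 0  (should be 0).
Check: (v - proj_W(v)) · u_2 = 0  (should be 0).
Result: proj_W(v) = (44/17, -16/17, -50/17).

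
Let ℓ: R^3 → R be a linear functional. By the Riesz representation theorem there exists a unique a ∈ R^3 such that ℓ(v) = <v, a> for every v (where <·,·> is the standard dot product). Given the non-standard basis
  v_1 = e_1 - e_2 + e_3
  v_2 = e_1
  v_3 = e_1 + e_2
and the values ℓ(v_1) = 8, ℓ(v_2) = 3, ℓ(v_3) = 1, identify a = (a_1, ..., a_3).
a = (3, -2, 3)

Write a = (a_1, ..., a_3) in the standard basis. For each basis vector v_i, ℓ(v_i) = <v_i, a> is a linear equation in the a_j's. Collect the n equations into a matrix system V a = ℓ, where row i of V is v_i (expressed in the standard basis). Since V is invertible (lower-triangular with 1s on the diagonal, up to permutation), solve by back-substitution:
  V =
[[1, -1, 1],
 [1, 0, 0],
 [1, 1, 0]]
  V a = (8, 3, 1)
Solving gives a = (3, -2, 3).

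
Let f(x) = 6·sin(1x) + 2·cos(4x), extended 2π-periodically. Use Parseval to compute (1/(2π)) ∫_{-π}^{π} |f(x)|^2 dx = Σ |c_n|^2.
Σ |c_n|^2 = 20

Expand |f|^2 and use orthogonality of {sin(nx), cos(mx)} on [-π, π]:
  ∫_{-π}^{π} sin(nx)^2 dx = π, ∫ cos(mx)^2 dx = π, and cross terms integrate to 0.
So ∫_{-π}^{π} f(x)^2 dx = 6^2 · π + 2^2 · π = (36 + 4)π.
Divide by 2π: (36 + 4)/2 = 20.
By Parseval, this equals Σ |c_n|^2.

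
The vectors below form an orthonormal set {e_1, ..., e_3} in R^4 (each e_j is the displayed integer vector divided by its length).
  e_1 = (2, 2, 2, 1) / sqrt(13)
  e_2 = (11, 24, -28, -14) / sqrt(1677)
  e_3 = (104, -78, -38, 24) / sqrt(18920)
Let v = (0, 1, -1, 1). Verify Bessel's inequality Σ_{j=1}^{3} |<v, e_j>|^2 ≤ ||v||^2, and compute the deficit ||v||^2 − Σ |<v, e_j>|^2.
Σ |<v, e_j>|^2 = 157/165; ||v||^2 = 3; deficit = 338/165

Write each e_j = u_j / sqrt(<u_j, u_j>) where u_j is the displayed integer vector. Then <v, e_j> = <v, u_j> / sqrt(<u_j, u_j>), so |<v, e_j>|^2 = <v, u_j>^2 / <u_j, u_j>.
Coefficients: <v, e_1> = 1/sqrt(13), <v, e_2> = 38/sqrt(1677), <v, e_3> = -16/sqrt(18920).
Square and sum: Σ |<v, e_j>|^2 = 157/165.
Compute ||v||^2 = v·v = 3.
Deficit = 3 − 157/165 = 338/165 ≥ 0, confirming Bessel's inequality. (The deficit equals ||v − Σ <v,e_j> e_j||^2, the squared distance from v to span{e_j}.)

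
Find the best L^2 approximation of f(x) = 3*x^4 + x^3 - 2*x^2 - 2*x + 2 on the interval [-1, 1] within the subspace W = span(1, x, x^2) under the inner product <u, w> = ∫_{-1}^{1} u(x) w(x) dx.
g(x) = 4*x^2/7 - 7*x/5 + 61/35

The best approximation g ∈ W is the orthogonal projection of f onto W. Writing g = a_0 + a_1 x + a_2 x^2, the coefficients solve the normal equations G · a = b where
  G_{ij} = <φ_i, φ_j> and b_i = <f, φ_i>, with φ_0 = 1, φ_1 = x, φ_2 = x^2.
G =
  [2, 0, 2/3]
  [0, 2/3, 0]
  [2/3, 0, 2/5],
b = (58/15, -14/15, 146/105).
Solving gives a_0 = 61/35, a_1 = -7/5, a_2 = 4/7, so
  g(x) = 4*x^2/7 - 7*x/5 + 61/35.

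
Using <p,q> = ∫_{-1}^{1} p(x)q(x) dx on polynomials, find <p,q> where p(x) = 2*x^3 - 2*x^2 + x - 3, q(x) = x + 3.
<p,q> = -308/15

Expand the product: p(x)·q(x) = 2*x^4 + 4*x^3 - 5*x^2 - 9.
∫_{-1}^{1} of each monomial x^k gives [2/(k+1) if k even, 0 if k odd]. Integrating term-by-term (or equivalently evaluating the antiderivative F(x) = 2*x^5/5 + x^4 - 5*x^3/3 - 9*x at the endpoints):
  F(1) − F(−1) = -139/15 − (169/15) = -308/15.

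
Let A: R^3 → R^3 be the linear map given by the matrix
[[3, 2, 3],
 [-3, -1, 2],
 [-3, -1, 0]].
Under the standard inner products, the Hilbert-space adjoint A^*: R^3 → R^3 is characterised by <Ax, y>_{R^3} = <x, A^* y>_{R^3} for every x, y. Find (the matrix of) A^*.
A^* = A^T =
[[3, -3, -3],
 [2, -1, -1],
 [3, 2, 0]]

For real matrices with standard dot products, the defining identity <Ax, y> = <x, A^* y> gives (Ax)^T y = x^T (A^*) y, i.e. x^T A^T y = x^T (A^*) y. Since this holds for all x, y, we must have A^* = A^T. Therefore
A^* =
[[3, -3, -3],
 [2, -1, -1],
 [3, 2, 0]].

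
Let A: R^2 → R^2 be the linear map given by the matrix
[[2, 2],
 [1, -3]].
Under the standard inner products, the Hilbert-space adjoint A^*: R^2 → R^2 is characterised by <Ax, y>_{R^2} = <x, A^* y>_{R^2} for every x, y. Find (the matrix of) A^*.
A^* = A^T =
[[2, 1],
 [2, -3]]

For real matrices with standard dot products, the defining identity <Ax, y> = <x, A^* y> gives (Ax)^T y = x^T (A^*) y, i.e. x^T A^T y = x^T (A^*) y. Since this holds for all x, y, we must have A^* = A^T. Therefore
A^* =
[[2, 1],
 [2, -3]].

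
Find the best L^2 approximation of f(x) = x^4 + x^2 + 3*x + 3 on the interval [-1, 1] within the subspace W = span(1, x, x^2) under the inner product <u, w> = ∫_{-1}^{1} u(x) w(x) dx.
g(x) = 13*x^2/7 + 3*x + 102/35

The best approximation g ∈ W is the orthogonal projection of f onto W. Writing g = a_0 + a_1 x + a_2 x^2, the coefficients solve the normal equations G · a = b where
  G_{ij} = <φ_i, φ_j> and b_i = <f, φ_i>, with φ_0 = 1, φ_1 = x, φ_2 = x^2.
G =
  [2, 0, 2/3]
  [0, 2/3, 0]
  [2/3, 0, 2/5],
b = (106/15, 2, 94/35).
Solving gives a_0 = 102/35, a_1 = 3, a_2 = 13/7, so
  g(x) = 13*x^2/7 + 3*x + 102/35.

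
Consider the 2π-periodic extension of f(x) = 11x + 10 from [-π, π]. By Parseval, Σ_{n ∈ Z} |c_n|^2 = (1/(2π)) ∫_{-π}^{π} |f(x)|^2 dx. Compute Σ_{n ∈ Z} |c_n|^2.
Σ |c_n|^2 = 121π^2/3 + 100

Expand and integrate term by term over [-π, π]:
  ∫ (11x)^2 dx = 121·(2π^3/3); ∫ 2·11·(10)·x dx = 0 (odd integrand); ∫ 10^2 dx = 100·2π.
So (1/(2π)) ∫_{-π}^{π} (11x + 10)^2 dx = 121π^2/3 + 100 = 121π^2/3 + 100.
Parseval ⇒ Σ |c_n|^2 = 121π^2/3 + 100.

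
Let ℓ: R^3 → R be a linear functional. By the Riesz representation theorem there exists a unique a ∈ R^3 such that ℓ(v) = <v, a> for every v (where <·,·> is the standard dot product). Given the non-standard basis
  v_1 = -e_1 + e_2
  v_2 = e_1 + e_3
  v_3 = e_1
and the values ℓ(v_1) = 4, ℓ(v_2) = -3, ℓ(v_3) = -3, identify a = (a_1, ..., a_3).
a = (-3, 1, 0)

Write a = (a_1, ..., a_3) in the standard basis. For each basis vector v_i, ℓ(v_i) = <v_i, a> is a linear equation in the a_j's. Collect the n equations into a matrix system V a = ℓ, where row i of V is v_i (expressed in the standard basis). Since V is invertible (lower-triangular with 1s on the diagonal, up to permutation), solve by back-substitution:
  V =
[[-1, 1, 0],
 [1, 0, 1],
 [1, 0, 0]]
  V a = (4, -3, -3)
Solving gives a = (-3, 1, 0).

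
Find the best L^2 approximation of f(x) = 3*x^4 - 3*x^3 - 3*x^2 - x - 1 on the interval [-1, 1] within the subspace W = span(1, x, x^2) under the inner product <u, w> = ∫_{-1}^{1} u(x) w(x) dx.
g(x) = -3*x^2/7 - 14*x/5 - 44/35

The best approximation g ∈ W is the orthogonal projection of f onto W. Writing g = a_0 + a_1 x + a_2 x^2, the coefficients solve the normal equations G · a = b where
  G_{ij} = <φ_i, φ_j> and b_i = <f, φ_i>, with φ_0 = 1, φ_1 = x, φ_2 = x^2.
G =
  [2, 0, 2/3]
  [0, 2/3, 0]
  [2/3, 0, 2/5],
b = (-14/5, -28/15, -106/105).
Solving gives a_0 = -44/35, a_1 = -14/5, a_2 = -3/7, so
  g(x) = -3*x^2/7 - 14*x/5 - 44/35.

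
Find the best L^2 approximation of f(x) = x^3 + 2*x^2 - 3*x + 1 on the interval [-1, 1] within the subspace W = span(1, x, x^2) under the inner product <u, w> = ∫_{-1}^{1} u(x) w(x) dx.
g(x) = 2*x^2 - 12*x/5 + 1

The best approximation g ∈ W is the orthogonal projection of f onto W. Writing g = a_0 + a_1 x + a_2 x^2, the coefficients solve the normal equations G · a = b where
  G_{ij} = <φ_i, φ_j> and b_i = <f, φ_i>, with φ_0 = 1, φ_1 = x, φ_2 = x^2.
G =
  [2, 0, 2/3]
  [0, 2/3, 0]
  [2/3, 0, 2/5],
b = (10/3, -8/5, 22/15).
Solving gives a_0 = 1, a_1 = -12/5, a_2 = 2, so
  g(x) = 2*x^2 - 12*x/5 + 1.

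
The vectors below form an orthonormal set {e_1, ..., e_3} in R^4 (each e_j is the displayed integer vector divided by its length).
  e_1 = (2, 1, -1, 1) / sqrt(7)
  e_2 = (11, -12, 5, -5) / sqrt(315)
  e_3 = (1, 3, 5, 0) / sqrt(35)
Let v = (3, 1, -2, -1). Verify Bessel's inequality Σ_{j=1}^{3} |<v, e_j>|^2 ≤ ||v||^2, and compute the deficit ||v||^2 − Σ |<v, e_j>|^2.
Σ |<v, e_j>|^2 = 656/63; ||v||^2 = 15; deficit = 289/63

Write each e_j = u_j / sqrt(<u_j, u_j>) where u_j is the displayed integer vector. Then <v, e_j> = <v, u_j> / sqrt(<u_j, u_j>), so |<v, e_j>|^2 = <v, u_j>^2 / <u_j, u_j>.
Coefficients: <v, e_1> = 8/sqrt(7), <v, e_2> = 16/sqrt(315), <v, e_3> = -4/sqrt(35).
Square and sum: Σ |<v, e_j>|^2 = 656/63.
Compute ||v||^2 = v·v = 15.
Deficit = 15 − 656/63 = 289/63 ≥ 0, confirming Bessel's inequality. (The deficit equals ||v − Σ <v,e_j> e_j||^2, the squared distance from v to span{e_j}.)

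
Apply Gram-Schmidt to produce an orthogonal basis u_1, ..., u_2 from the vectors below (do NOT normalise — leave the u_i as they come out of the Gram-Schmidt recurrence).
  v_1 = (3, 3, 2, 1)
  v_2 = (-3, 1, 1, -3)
Orthogonal basis:
  u_1 = (3, 3, 2, 1)
  u_2 = (-48/23, 44/23, 37/23, -62/23)

Apply the Gram-Schmidt recurrence
  u_1 = v_1
  u_i = v_i − Σ_{j<i} ((v_i · u_j) / (u_j · u_j)) · u_j.

Step by step this gives:
  u_1 = (3, 3, 2, 1)
  u_2 = (-48/23, 44/23, 37/23, -62/23)

Orthogonality check:
  u_2 · u_1 = 0 (should be 0)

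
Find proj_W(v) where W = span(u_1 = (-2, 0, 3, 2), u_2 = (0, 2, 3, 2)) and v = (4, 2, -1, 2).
proj_W(v) = (46/15, 44/15, -1/5, -2/15)

Set up U = [u_1 | ... | u_2] ∈ R^(4×2). The projector onto W = col(U) is P = U (U^T U)^(-1) U^T.
Compute U^T U =
  [17, 13]
  [13, 17],
and U^T v = (-7, 5).
Solve U^T U · c = U^T v for the coefficients: c = (-23/15, 22/15). The projection is proj_W(v) = U c.
Check: (v - proj_W(v)) · u_1 = 0  (should be 0).
Check: (v - proj_W(v)) · u_2 = 0  (should be 0).
Result: proj_W(v) = (46/15, 44/15, -1/5, -2/15).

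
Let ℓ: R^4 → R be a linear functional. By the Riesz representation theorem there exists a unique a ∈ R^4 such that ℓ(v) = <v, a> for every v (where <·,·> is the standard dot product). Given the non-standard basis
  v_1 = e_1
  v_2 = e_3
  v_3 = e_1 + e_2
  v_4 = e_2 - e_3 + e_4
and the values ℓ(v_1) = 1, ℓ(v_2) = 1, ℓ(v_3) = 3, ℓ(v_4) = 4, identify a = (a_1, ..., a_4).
a = (1, 2, 1, 3)

Write a = (a_1, ..., a_4) in the standard basis. For each basis vector v_i, ℓ(v_i) = <v_i, a> is a linear equation in the a_j's. Collect the n equations into a matrix system V a = ℓ, where row i of V is v_i (expressed in the standard basis). Since V is invertible (lower-triangular with 1s on the diagonal, up to permutation), solve by back-substitution:
  V =
[[1, 0, 0, 0],
 [0, 0, 1, 0],
 [1, 1, 0, 0],
 [0, 1, -1, 1]]
  V a = (1, 1, 3, 4)
Solving gives a = (1, 2, 1, 3).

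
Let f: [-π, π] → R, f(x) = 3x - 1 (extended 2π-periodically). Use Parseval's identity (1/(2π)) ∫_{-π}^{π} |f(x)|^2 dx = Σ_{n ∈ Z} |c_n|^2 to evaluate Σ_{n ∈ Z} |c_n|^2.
Σ |c_n|^2 = 3π^2 + 1

Expand and integrate term by term over [-π, π]:
  ∫ (3x)^2 dx = 9·(2π^3/3); ∫ 2·3·(-1)·x dx = 0 (odd integrand); ∫ (-1)^2 dx = 1·2π.
So (1/(2π)) ∫_{-π}^{π} (3x - 1)^2 dx = 9π^2/3 + 1 = 3π^2 + 1.
Parseval ⇒ Σ |c_n|^2 = 3π^2 + 1.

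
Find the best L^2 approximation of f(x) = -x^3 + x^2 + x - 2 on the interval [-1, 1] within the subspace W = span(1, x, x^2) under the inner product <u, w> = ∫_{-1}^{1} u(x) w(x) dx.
g(x) = x^2 + 2*x/5 - 2

The best approximation g ∈ W is the orthogonal projection of f onto W. Writing g = a_0 + a_1 x + a_2 x^2, the coefficients solve the normal equations G · a = b where
  G_{ij} = <φ_i, φ_j> and b_i = <f, φ_i>, with φ_0 = 1, φ_1 = x, φ_2 = x^2.
G =
  [2, 0, 2/3]
  [0, 2/3, 0]
  [2/3, 0, 2/5],
b = (-10/3, 4/15, -14/15).
Solving gives a_0 = -2, a_1 = 2/5, a_2 = 1, so
  g(x) = x^2 + 2*x/5 - 2.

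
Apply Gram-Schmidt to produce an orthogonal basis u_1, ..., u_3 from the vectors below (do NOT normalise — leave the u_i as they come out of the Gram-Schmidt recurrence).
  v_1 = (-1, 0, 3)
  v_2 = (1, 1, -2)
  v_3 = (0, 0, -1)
Orthogonal basis:
  u_1 = (-1, 0, 3)
  u_2 = (3/10, 1, 1/10)
  u_3 = (-3/11, 1/11, -1/11)

Apply the Gram-Schmidt recurrence
  u_1 = v_1
  u_i = v_i − Σ_{j<i} ((v_i · u_j) / (u_j · u_j)) · u_j.

Step by step this gives:
  u_1 = (-1, 0, 3)
  u_2 = (3/10, 1, 1/10)
  u_3 = (-3/11, 1/11, -1/11)

Orthogonality check:
  u_2 · u_1 = 0 (should be 0)
  u_3 · u_1 = 0 (should be 0)
  u_3 · u_2 = 0 (should be 0)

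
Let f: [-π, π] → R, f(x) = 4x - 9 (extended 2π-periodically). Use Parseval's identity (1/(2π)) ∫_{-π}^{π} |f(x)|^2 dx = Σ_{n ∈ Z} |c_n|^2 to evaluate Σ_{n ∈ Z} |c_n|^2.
Σ |c_n|^2 = 16π^2/3 + 81

Expand and integrate term by term over [-π, π]:
  ∫ (4x)^2 dx = 16·(2π^3/3); ∫ 2·4·(-9)·x dx = 0 (odd integrand); ∫ (-9)^2 dx = 81·2π.
So (1/(2π)) ∫_{-π}^{π} (4x - 9)^2 dx = 16π^2/3 + 81 = 16π^2/3 + 81.
Parseval ⇒ Σ |c_n|^2 = 16π^2/3 + 81.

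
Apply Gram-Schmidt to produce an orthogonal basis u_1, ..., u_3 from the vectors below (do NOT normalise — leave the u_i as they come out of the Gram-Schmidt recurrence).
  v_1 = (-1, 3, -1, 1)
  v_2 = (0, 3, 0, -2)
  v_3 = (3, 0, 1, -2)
Orthogonal basis:
  u_1 = (-1, 3, -1, 1)
  u_2 = (7/12, 5/4, 7/12, -31/12)
  u_3 = (215/107, 48/107, 1/107, 72/107)

Apply the Gram-Schmidt recurrence
  u_1 = v_1
  u_i = v_i − Σ_{j<i} ((v_i · u_j) / (u_j · u_j)) · u_j.

Step by step this gives:
  u_1 = (-1, 3, -1, 1)
  u_2 = (7/12, 5/4, 7/12, -31/12)
  u_3 = (215/107, 48/107, 1/107, 72/107)

Orthogonality check:
  u_2 · u_1 = 0 (should be 0)
  u_3 · u_1 = 0 (should be 0)
  u_3 · u_2 = 0 (should be 0)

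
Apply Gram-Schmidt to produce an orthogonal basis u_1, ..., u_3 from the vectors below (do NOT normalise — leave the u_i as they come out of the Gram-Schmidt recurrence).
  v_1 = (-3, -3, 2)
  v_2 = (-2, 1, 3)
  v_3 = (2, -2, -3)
Orthogonal basis:
  u_1 = (-3, -3, 2)
  u_2 = (-17/22, 49/22, 24/11)
  u_3 = (55/227, -25/227, 45/227)

Apply the Gram-Schmidt recurrence
  u_1 = v_1
  u_i = v_i − Σ_{j<i} ((v_i · u_j) / (u_j · u_j)) · u_j.

Step by step this gives:
  u_1 = (-3, -3, 2)
  u_2 = (-17/22, 49/22, 24/11)
  u_3 = (55/227, -25/227, 45/227)

Orthogonality check:
  u_2 · u_1 = 0 (should be 0)
  u_3 · u_1 = 0 (should be 0)
  u_3 · u_2 = 0 (should be 0)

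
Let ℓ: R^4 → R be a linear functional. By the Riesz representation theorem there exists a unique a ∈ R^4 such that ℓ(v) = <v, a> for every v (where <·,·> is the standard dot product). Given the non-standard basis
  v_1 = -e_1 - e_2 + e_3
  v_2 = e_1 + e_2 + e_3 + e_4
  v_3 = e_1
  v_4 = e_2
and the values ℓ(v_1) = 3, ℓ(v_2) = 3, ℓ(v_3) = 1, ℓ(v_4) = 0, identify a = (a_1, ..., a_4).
a = (1, 0, 4, -2)

Write a = (a_1, ..., a_4) in the standard basis. For each basis vector v_i, ℓ(v_i) = <v_i, a> is a linear equation in the a_j's. Collect the n equations into a matrix system V a = ℓ, where row i of V is v_i (expressed in the standard basis). Since V is invertible (lower-triangular with 1s on the diagonal, up to permutation), solve by back-substitution:
  V =
[[-1, -1, 1, 0],
 [1, 1, 1, 1],
 [1, 0, 0, 0],
 [0, 1, 0, 0]]
  V a = (3, 3, 1, 0)
Solving gives a = (1, 0, 4, -2).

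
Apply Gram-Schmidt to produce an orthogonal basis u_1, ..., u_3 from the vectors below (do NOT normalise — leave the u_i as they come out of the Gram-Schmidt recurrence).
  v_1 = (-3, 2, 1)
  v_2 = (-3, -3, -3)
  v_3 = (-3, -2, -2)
Orthogonal basis:
  u_1 = (-3, 2, 1)
  u_2 = (-3, -3, -3)
  u_3 = (-1/42, -2/21, 5/42)

Apply the Gram-Schmidt recurrence
  u_1 = v_1
  u_i = v_i − Σ_{j<i} ((v_i · u_j) / (u_j · u_j)) · u_j.

Step by step this gives:
  u_1 = (-3, 2, 1)
  u_2 = (-3, -3, -3)
  u_3 = (-1/42, -2/21, 5/42)

Orthogonality check:
  u_2 · u_1 = 0 (should be 0)
  u_3 · u_1 = 0 (should be 0)
  u_3 · u_2 = 0 (should be 0)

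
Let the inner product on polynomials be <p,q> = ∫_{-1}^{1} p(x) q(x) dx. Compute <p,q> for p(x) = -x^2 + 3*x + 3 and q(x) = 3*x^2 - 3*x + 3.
<p,q> = 74/5

Expand the product: p(x)·q(x) = -3*x^4 + 12*x^3 - 3*x^2 + 9.
∫_{-1}^{1} of each monomial x^k gives [2/(k+1) if k even, 0 if k odd]. Integrating term-by-term (or equivalently evaluating the antiderivative F(x) = -3*x^5/5 + 3*x^4 - x^3 + 9*x at the endpoints):
  F(1) − F(−1) = 52/5 − (-22/5) = 74/5.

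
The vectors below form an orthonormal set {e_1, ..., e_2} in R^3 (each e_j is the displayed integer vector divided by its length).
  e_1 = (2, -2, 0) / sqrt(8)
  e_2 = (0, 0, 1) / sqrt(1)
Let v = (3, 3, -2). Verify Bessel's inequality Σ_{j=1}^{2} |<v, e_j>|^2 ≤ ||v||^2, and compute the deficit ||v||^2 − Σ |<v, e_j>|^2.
Σ |<v, e_j>|^2 = 4; ||v||^2 = 22; deficit = 18

Write each e_j = u_j / sqrt(<u_j, u_j>) where u_j is the displayed integer vector. Then <v, e_j> = <v, u_j> / sqrt(<u_j, u_j>), so |<v, e_j>|^2 = <v, u_j>^2 / <u_j, u_j>.
Coefficients: <v, e_1> = 0/sqrt(8), <v, e_2> = -2/sqrt(1).
Square and sum: Σ |<v, e_j>|^2 = 4.
Compute ||v||^2 = v·v = 22.
Deficit = 22 − 4 = 18 ≥ 0, confirming Bessel's inequality. (The deficit equals ||v − Σ <v,e_j> e_j||^2, the squared distance from v to span{e_j}.)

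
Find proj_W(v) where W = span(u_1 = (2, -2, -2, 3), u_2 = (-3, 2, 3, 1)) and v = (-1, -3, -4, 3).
proj_W(v) = (591/314, -306/157, -591/314, 501/157)

Set up U = [u_1 | ... | u_2] ∈ R^(4×2). The projector onto W = col(U) is P = U (U^T U)^(-1) U^T.
Compute U^T U =
  [21, -13]
  [-13, 23],
and U^T v = (21, -12).
Solve U^T U · c = U^T v for the coefficients: c = (327/314, 21/314). The projection is proj_W(v) = U c.
Check: (v - proj_W(v)) · u_1 = 0  (should be 0).
Check: (v - proj_W(v)) · u_2 = 0  (should be 0).
Result: proj_W(v) = (591/314, -306/157, -591/314, 501/157).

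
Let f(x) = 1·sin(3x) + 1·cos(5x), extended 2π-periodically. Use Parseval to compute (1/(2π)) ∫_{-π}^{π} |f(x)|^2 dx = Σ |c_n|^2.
Σ |c_n|^2 = 1

Expand |f|^2 and use orthogonality of {sin(nx), cos(mx)} on [-π, π]:
  ∫_{-π}^{π} sin(nx)^2 dx = π, ∫ cos(mx)^2 dx = π, and cross terms integrate to 0.
So ∫_{-π}^{π} f(x)^2 dx = 1^2 · π + 1^2 · π = (1 + 1)π.
Divide by 2π: (1 + 1)/2 = 1.
By Parseval, this equals Σ |c_n|^2.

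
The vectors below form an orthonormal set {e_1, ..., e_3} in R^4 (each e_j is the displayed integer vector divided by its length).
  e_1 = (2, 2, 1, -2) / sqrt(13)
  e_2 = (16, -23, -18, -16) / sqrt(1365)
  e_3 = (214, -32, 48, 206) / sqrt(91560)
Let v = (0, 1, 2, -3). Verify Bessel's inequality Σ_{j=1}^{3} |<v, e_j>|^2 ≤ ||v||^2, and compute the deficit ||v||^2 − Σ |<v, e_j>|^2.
Σ |<v, e_j>|^2 = 2427/218; ||v||^2 = 14; deficit = 625/218

Write each e_j = u_j / sqrt(<u_j, u_j>) where u_j is the displayed integer vector. Then <v, e_j> = <v, u_j> / sqrt(<u_j, u_j>), so |<v, e_j>|^2 = <v, u_j>^2 / <u_j, u_j>.
Coefficients: <v, e_1> = 10/sqrt(13), <v, e_2> = -11/sqrt(1365), <v, e_3> = -554/sqrt(91560).
Square and sum: Σ |<v, e_j>|^2 = 2427/218.
Compute ||v||^2 = v·v = 14.
Deficit = 14 − 2427/218 = 625/218 ≥ 0, confirming Bessel's inequality. (The deficit equals ||v − Σ <v,e_j> e_j||^2, the squared distance from v to span{e_j}.)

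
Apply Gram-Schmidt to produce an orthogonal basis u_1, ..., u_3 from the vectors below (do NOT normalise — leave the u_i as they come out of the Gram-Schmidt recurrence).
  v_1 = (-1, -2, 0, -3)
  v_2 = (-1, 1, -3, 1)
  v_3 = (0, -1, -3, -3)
Orthogonal basis:
  u_1 = (-1, -2, 0, -3)
  u_2 = (-9/7, 3/7, -3, 1/7)
  u_3 = (7/4, 1/4, -3/4, -3/4)

Apply the Gram-Schmidt recurrence
  u_1 = v_1
  u_i = v_i − Σ_{j<i} ((v_i · u_j) / (u_j · u_j)) · u_j.

Step by step this gives:
  u_1 = (-1, -2, 0, -3)
  u_2 = (-9/7, 3/7, -3, 1/7)
  u_3 = (7/4, 1/4, -3/4, -3/4)

Orthogonality check:
  u_2 · u_1 = 0 (should be 0)
  u_3 · u_1 = 0 (should be 0)
  u_3 · u_2 = 0 (should be 0)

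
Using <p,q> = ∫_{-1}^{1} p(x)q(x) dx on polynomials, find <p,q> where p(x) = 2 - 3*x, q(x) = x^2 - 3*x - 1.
<p,q> = 10/3

Expand the product: p(x)·q(x) = -3*x^3 + 11*x^2 - 3*x - 2.
∫_{-1}^{1} of each monomial x^k gives [2/(k+1) if k even, 0 if k odd]. Integrating term-by-term (or equivalently evaluating the antiderivative F(x) = -3*x^4/4 + 11*x^3/3 - 3*x^2/2 - 2*x at the endpoints):
  F(1) − F(−1) = -7/12 − (-47/12) = 10/3.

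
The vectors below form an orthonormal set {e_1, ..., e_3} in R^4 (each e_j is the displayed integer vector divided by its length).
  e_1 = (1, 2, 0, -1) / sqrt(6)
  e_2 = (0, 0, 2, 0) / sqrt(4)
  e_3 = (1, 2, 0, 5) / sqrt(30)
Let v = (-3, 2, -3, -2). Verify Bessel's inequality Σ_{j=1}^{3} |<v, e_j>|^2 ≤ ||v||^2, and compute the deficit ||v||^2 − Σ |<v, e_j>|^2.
Σ |<v, e_j>|^2 = 66/5; ||v||^2 = 26; deficit = 64/5

Write each e_j = u_j / sqrt(<u_j, u_j>) where u_j is the displayed integer vector. Then <v, e_j> = <v, u_j> / sqrt(<u_j, u_j>), so |<v, e_j>|^2 = <v, u_j>^2 / <u_j, u_j>.
Coefficients: <v, e_1> = 3/sqrt(6), <v, e_2> = -6/sqrt(4), <v, e_3> = -9/sqrt(30).
Square and sum: Σ |<v, e_j>|^2 = 66/5.
Compute ||v||^2 = v·v = 26.
Deficit = 26 − 66/5 = 64/5 ≥ 0, confirming Bessel's inequality. (The deficit equals ||v − Σ <v,e_j> e_j||^2, the squared distance from v to span{e_j}.)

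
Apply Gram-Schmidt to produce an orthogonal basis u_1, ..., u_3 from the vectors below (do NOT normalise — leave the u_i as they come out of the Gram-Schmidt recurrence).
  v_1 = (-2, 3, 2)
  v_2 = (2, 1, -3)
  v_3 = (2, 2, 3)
Orthogonal basis:
  u_1 = (-2, 3, 2)
  u_2 = (20/17, 38/17, -37/17)
  u_3 = (550/189, 100/189, 400/189)

Apply the Gram-Schmidt recurrence
  u_1 = v_1
  u_i = v_i − Σ_{j<i} ((v_i · u_j) / (u_j · u_j)) · u_j.

Step by step this gives:
  u_1 = (-2, 3, 2)
  u_2 = (20/17, 38/17, -37/17)
  u_3 = (550/189, 100/189, 400/189)

Orthogonality check:
  u_2 · u_1 = 0 (should be 0)
  u_3 · u_1 = 0 (should be 0)
  u_3 · u_2 = 0 (should be 0)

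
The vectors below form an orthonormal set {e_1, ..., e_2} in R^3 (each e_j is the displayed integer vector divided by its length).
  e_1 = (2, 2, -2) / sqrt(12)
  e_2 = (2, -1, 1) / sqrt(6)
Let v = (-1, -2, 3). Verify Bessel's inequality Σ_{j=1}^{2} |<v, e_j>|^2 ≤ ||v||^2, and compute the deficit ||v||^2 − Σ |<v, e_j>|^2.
Σ |<v, e_j>|^2 = 27/2; ||v||^2 = 14; deficit = 1/2

Write each e_j = u_j / sqrt(<u_j, u_j>) where u_j is the displayed integer vector. Then <v, e_j> = <v, u_j> / sqrt(<u_j, u_j>), so |<v, e_j>|^2 = <v, u_j>^2 / <u_j, u_j>.
Coefficients: <v, e_1> = -12/sqrt(12), <v, e_2> = 3/sqrt(6).
Square and sum: Σ |<v, e_j>|^2 = 27/2.
Compute ||v||^2 = v·v = 14.
Deficit = 14 − 27/2 = 1/2 ≥ 0, confirming Bessel's inequality. (The deficit equals ||v − Σ <v,e_j> e_j||^2, the squared distance from v to span{e_j}.)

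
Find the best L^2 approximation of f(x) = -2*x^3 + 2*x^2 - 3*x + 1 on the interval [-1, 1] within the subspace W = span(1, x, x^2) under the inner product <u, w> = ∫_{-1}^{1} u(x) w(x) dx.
g(x) = 2*x^2 - 21*x/5 + 1

The best approximation g ∈ W is the orthogonal projection of f onto W. Writing g = a_0 + a_1 x + a_2 x^2, the coefficients solve the normal equations G · a = b where
  G_{ij} = <φ_i, φ_j> and b_i = <f, φ_i>, with φ_0 = 1, φ_1 = x, φ_2 = x^2.
G =
  [2, 0, 2/3]
  [0, 2/3, 0]
  [2/3, 0, 2/5],
b = (10/3, -14/5, 22/15).
Solving gives a_0 = 1, a_1 = -21/5, a_2 = 2, so
  g(x) = 2*x^2 - 21*x/5 + 1.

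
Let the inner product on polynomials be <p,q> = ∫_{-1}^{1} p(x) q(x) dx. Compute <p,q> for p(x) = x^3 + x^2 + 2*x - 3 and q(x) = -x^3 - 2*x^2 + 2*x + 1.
<p,q> = 26/105

Expand the product: p(x)·q(x) = -x^6 - 3*x^5 - 2*x^4 + 2*x^3 + 11*x^2 - 4*x - 3.
∫_{-1}^{1} of each monomial x^k gives [2/(k+1) if k even, 0 if k odd]. Integrating term-by-term (or equivalently evaluating the antiderivative F(x) = -x^7/7 - x^6/2 - 2*x^5/5 + x^4/2 + 11*x^3/3 - 2*x^2 - 3*x at the endpoints):
  F(1) − F(−1) = -197/105 − (-223/105) = 26/105.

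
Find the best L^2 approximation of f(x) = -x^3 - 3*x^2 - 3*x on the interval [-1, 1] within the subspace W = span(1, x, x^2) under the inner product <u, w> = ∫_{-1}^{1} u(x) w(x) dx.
g(x) = -3*x^2 - 18*x/5

The best approximation g ∈ W is the orthogonal projection of f onto W. Writing g = a_0 + a_1 x + a_2 x^2, the coefficients solve the normal equations G · a = b where
  G_{ij} = <φ_i, φ_j> and b_i = <f, φ_i>, with φ_0 = 1, φ_1 = x, φ_2 = x^2.
G =
  [2, 0, 2/3]
  [0, 2/3, 0]
  [2/3, 0, 2/5],
b = (-2, -12/5, -6/5).
Solving gives a_0 = 0, a_1 = -18/5, a_2 = -3, so
  g(x) = -3*x^2 - 18*x/5.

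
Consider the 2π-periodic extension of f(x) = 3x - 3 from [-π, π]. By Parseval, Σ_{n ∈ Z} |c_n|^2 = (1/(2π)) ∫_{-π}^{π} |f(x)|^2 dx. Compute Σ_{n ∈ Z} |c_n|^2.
Σ |c_n|^2 = 3π^2 + 9

Expand and integrate term by term over [-π, π]:
  ∫ (3x)^2 dx = 9·(2π^3/3); ∫ 2·3·(-3)·x dx = 0 (odd integrand); ∫ (-3)^2 dx = 9·2π.
So (1/(2π)) ∫_{-π}^{π} (3x - 3)^2 dx = 9π^2/3 + 9 = 3π^2 + 9.
Parseval ⇒ Σ |c_n|^2 = 3π^2 + 9.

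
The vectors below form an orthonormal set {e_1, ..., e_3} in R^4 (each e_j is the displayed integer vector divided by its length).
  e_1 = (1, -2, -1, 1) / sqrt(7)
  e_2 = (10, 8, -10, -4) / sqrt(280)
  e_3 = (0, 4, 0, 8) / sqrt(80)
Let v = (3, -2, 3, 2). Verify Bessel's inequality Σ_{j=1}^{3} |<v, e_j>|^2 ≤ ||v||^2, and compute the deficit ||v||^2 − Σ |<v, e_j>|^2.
Σ |<v, e_j>|^2 = 8; ||v||^2 = 26; deficit = 18

Write each e_j = u_j / sqrt(<u_j, u_j>) where u_j is the displayed integer vector. Then <v, e_j> = <v, u_j> / sqrt(<u_j, u_j>), so |<v, e_j>|^2 = <v, u_j>^2 / <u_j, u_j>.
Coefficients: <v, e_1> = 6/sqrt(7), <v, e_2> = -24/sqrt(280), <v, e_3> = 8/sqrt(80).
Square and sum: Σ |<v, e_j>|^2 = 8.
Compute ||v||^2 = v·v = 26.
Deficit = 26 − 8 = 18 ≥ 0, confirming Bessel's inequality. (The deficit equals ||v − Σ <v,e_j> e_j||^2, the squared distance from v to span{e_j}.)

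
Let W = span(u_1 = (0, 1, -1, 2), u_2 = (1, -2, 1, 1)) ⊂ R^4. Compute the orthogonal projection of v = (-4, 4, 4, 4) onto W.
proj_W(v) = (-16/41, 84/41, -68/41, 88/41)

Set up U = [u_1 | ... | u_2] ∈ R^(4×2). The projector onto W = col(U) is P = U (U^T U)^(-1) U^T.
Compute U^T U =
  [6, -1]
  [-1, 7],
and U^T v = (8, -4).
Solve U^T U · c = U^T v for the coefficients: c = (52/41, -16/41). The projection is proj_W(v) = U c.
Check: (v - proj_W(v)) · u_1 = 0  (should be 0).
Check: (v - proj_W(v)) · u_2 = 0  (should be 0).
Result: proj_W(v) = (-16/41, 84/41, -68/41, 88/41).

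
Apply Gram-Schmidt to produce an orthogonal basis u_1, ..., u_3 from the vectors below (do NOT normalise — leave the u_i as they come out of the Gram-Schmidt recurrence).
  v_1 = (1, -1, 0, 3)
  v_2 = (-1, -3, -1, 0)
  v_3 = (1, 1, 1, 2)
Orthogonal basis:
  u_1 = (1, -1, 0, 3)
  u_2 = (-13/11, -31/11, -1, -6/11)
  u_3 = (-2/9, -8/117, 50/117, 2/39)

Apply the Gram-Schmidt recurrence
  u_1 = v_1
  u_i = v_i − Σ_{j<i} ((v_i · u_j) / (u_j · u_j)) · u_j.

Step by step this gives:
  u_1 = (1, -1, 0, 3)
  u_2 = (-13/11, -31/11, -1, -6/11)
  u_3 = (-2/9, -8/117, 50/117, 2/39)

Orthogonality check:
  u_2 · u_1 = 0 (should be 0)
  u_3 · u_1 = 0 (should be 0)
  u_3 · u_2 = 0 (should be 0)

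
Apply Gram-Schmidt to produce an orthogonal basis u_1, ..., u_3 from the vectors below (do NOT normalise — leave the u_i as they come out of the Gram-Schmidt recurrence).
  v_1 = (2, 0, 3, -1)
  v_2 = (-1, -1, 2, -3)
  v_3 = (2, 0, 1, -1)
Orthogonal basis:
  u_1 = (2, 0, 3, -1)
  u_2 = (-2, -1, 1/2, -5/2)
  u_3 = (110/161, -2/23, -108/161, -104/161)

Apply the Gram-Schmidt recurrence
  u_1 = v_1
  u_i = v_i − Σ_{j<i} ((v_i · u_j) / (u_j · u_j)) · u_j.

Step by step this gives:
  u_1 = (2, 0, 3, -1)
  u_2 = (-2, -1, 1/2, -5/2)
  u_3 = (110/161, -2/23, -108/161, -104/161)

Orthogonality check:
  u_2 · u_1 = 0 (should be 0)
  u_3 · u_1 = 0 (should be 0)
  u_3 · u_2 = 0 (should be 0)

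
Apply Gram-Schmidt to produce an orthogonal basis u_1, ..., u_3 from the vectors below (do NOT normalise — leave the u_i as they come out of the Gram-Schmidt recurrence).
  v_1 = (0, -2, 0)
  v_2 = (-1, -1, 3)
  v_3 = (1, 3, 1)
Orthogonal basis:
  u_1 = (0, -2, 0)
  u_2 = (-1, 0, 3)
  u_3 = (6/5, 0, 2/5)

Apply the Gram-Schmidt recurrence
  u_1 = v_1
  u_i = v_i − Σ_{j<i} ((v_i · u_j) / (u_j · u_j)) · u_j.

Step by step this gives:
  u_1 = (0, -2, 0)
  u_2 = (-1, 0, 3)
  u_3 = (6/5, 0, 2/5)

Orthogonality check:
  u_2 · u_1 = 0 (should be 0)
  u_3 · u_1 = 0 (should be 0)
  u_3 · u_2 = 0 (should be 0)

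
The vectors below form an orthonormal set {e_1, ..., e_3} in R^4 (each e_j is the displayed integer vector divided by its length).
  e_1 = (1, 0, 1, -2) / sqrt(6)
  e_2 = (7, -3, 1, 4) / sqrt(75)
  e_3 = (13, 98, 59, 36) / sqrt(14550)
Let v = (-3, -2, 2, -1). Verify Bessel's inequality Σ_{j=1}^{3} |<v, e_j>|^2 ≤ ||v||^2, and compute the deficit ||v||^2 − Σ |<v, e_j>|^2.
Σ |<v, e_j>|^2 = 546/97; ||v||^2 = 18; deficit = 1200/97

Write each e_j = u_j / sqrt(<u_j, u_j>) where u_j is the displayed integer vector. Then <v, e_j> = <v, u_j> / sqrt(<u_j, u_j>), so |<v, e_j>|^2 = <v, u_j>^2 / <u_j, u_j>.
Coefficients: <v, e_1> = 1/sqrt(6), <v, e_2> = -17/sqrt(75), <v, e_3> = -153/sqrt(14550).
Square and sum: Σ |<v, e_j>|^2 = 546/97.
Compute ||v||^2 = v·v = 18.
Deficit = 18 − 546/97 = 1200/97 ≥ 0, confirming Bessel's inequality. (The deficit equals ||v − Σ <v,e_j> e_j||^2, the squared distance from v to span{e_j}.)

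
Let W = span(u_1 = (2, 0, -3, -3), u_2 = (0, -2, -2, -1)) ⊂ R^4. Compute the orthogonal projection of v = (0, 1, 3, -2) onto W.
proj_W(v) = (6/13, 70/39, 43/39, 8/39)

Set up U = [u_1 | ... | u_2] ∈ R^(4×2). The projector onto W = col(U) is P = U (U^T U)^(-1) U^T.
Compute U^T U =
  [22, 9]
  [9, 9],
and U^T v = (-3, -6).
Solve U^T U · c = U^T v for the coefficients: c = (3/13, -35/39). The projection is proj_W(v) = U c.
Check: (v - proj_W(v)) · u_1 = 0  (should be 0).
Check: (v - proj_W(v)) · u_2 = 0  (should be 0).
Result: proj_W(v) = (6/13, 70/39, 43/39, 8/39).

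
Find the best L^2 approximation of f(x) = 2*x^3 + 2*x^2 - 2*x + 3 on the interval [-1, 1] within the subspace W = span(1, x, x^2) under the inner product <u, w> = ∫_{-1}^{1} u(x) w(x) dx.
g(x) = 2*x^2 - 4*x/5 + 3

The best approximation g ∈ W is the orthogonal projection of f onto W. Writing g = a_0 + a_1 x + a_2 x^2, the coefficients solve the normal equations G · a = b where
  G_{ij} = <φ_i, φ_j> and b_i = <f, φ_i>, with φ_0 = 1, φ_1 = x, φ_2 = x^2.
G =
  [2, 0, 2/3]
  [0, 2/3, 0]
  [2/3, 0, 2/5],
b = (22/3, -8/15, 14/5).
Solving gives a_0 = 3, a_1 = -4/5, a_2 = 2, so
  g(x) = 2*x^2 - 4*x/5 + 3.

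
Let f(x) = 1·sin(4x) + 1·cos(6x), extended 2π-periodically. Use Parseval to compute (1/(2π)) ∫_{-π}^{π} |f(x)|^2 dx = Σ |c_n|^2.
Σ |c_n|^2 = 1

Expand |f|^2 and use orthogonality of {sin(nx), cos(mx)} on [-π, π]:
  ∫_{-π}^{π} sin(nx)^2 dx = π, ∫ cos(mx)^2 dx = π, and cross terms integrate to 0.
So ∫_{-π}^{π} f(x)^2 dx = 1^2 · π + 1^2 · π = (1 + 1)π.
Divide by 2π: (1 + 1)/2 = 1.
By Parseval, this equals Σ |c_n|^2.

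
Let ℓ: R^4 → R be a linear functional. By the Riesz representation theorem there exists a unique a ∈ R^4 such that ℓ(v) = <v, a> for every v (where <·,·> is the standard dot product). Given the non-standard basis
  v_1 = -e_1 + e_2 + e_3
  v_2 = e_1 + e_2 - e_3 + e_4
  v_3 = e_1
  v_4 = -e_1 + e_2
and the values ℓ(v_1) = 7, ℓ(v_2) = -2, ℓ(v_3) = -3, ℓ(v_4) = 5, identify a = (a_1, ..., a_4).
a = (-3, 2, 2, 1)

Write a = (a_1, ..., a_4) in the standard basis. For each basis vector v_i, ℓ(v_i) = <v_i, a> is a linear equation in the a_j's. Collect the n equations into a matrix system V a = ℓ, where row i of V is v_i (expressed in the standard basis). Since V is invertible (lower-triangular with 1s on the diagonal, up to permutation), solve by back-substitution:
  V =
[[-1, 1, 1, 0],
 [1, 1, -1, 1],
 [1, 0, 0, 0],
 [-1, 1, 0, 0]]
  V a = (7, -2, -3, 5)
Solving gives a = (-3, 2, 2, 1).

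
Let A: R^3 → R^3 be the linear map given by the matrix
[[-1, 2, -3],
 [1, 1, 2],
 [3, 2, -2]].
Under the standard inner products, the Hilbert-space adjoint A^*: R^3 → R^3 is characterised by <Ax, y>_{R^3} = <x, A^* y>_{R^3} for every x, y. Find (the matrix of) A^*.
A^* = A^T =
[[-1, 1, 3],
 [2, 1, 2],
 [-3, 2, -2]]

For real matrices with standard dot products, the defining identity <Ax, y> = <x, A^* y> gives (Ax)^T y = x^T (A^*) y, i.e. x^T A^T y = x^T (A^*) y. Since this holds for all x, y, we must have A^* = A^T. Therefore
A^* =
[[-1, 1, 3],
 [2, 1, 2],
 [-3, 2, -2]].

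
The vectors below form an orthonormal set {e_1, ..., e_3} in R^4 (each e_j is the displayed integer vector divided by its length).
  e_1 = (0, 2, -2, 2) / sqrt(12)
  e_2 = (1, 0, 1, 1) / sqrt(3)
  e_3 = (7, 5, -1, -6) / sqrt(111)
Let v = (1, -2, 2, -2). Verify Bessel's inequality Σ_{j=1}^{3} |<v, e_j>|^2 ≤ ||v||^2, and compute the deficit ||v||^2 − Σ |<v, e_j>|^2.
Σ |<v, e_j>|^2 = 1418/111; ||v||^2 = 13; deficit = 25/111

Write each e_j = u_j / sqrt(<u_j, u_j>) where u_j is the displayed integer vector. Then <v, e_j> = <v, u_j> / sqrt(<u_j, u_j>), so |<v, e_j>|^2 = <v, u_j>^2 / <u_j, u_j>.
Coefficients: <v, e_1> = -12/sqrt(12), <v, e_2> = 1/sqrt(3), <v, e_3> = 7/sqrt(111).
Square and sum: Σ |<v, e_j>|^2 = 1418/111.
Compute ||v||^2 = v·v = 13.
Deficit = 13 − 1418/111 = 25/111 ≥ 0, confirming Bessel's inequality. (The deficit equals ||v − Σ <v,e_j> e_j||^2, the squared distance from v to span{e_j}.)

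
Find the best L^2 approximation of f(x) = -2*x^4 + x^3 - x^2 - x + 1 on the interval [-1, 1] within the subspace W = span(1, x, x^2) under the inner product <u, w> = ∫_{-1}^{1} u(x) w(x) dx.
g(x) = -19*x^2/7 - 2*x/5 + 41/35

The best approximation g ∈ W is the orthogonal projection of f onto W. Writing g = a_0 + a_1 x + a_2 x^2, the coefficients solve the normal equations G · a = b where
  G_{ij} = <φ_i, φ_j> and b_i = <f, φ_i>, with φ_0 = 1, φ_1 = x, φ_2 = x^2.
G =
  [2, 0, 2/3]
  [0, 2/3, 0]
  [2/3, 0, 2/5],
b = (8/15, -4/15, -32/105).
Solving gives a_0 = 41/35, a_1 = -2/5, a_2 = -19/7, so
  g(x) = -19*x^2/7 - 2*x/5 + 41/35.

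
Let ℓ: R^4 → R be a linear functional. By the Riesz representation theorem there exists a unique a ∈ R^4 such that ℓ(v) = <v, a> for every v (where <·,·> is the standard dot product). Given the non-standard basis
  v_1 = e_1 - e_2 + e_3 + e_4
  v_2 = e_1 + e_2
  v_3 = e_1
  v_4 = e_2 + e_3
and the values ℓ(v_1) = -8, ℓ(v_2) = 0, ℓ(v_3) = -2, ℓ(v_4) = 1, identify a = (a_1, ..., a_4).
a = (-2, 2, -1, -3)

Write a = (a_1, ..., a_4) in the standard basis. For each basis vector v_i, ℓ(v_i) = <v_i, a> is a linear equation in the a_j's. Collect the n equations into a matrix system V a = ℓ, where row i of V is v_i (expressed in the standard basis). Since V is invertible (lower-triangular with 1s on the diagonal, up to permutation), solve by back-substitution:
  V =
[[1, -1, 1, 1],
 [1, 1, 0, 0],
 [1, 0, 0, 0],
 [0, 1, 1, 0]]
  V a = (-8, 0, -2, 1)
Solving gives a = (-2, 2, -1, -3).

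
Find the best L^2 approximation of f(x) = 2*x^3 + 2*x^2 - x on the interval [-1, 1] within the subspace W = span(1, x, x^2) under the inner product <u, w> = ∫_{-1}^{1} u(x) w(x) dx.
g(x) = 2*x^2 + x/5

The best approximation g ∈ W is the orthogonal projection of f onto W. Writing g = a_0 + a_1 x + a_2 x^2, the coefficients solve the normal equations G · a = b where
  G_{ij} = <φ_i, φ_j> and b_i = <f, φ_i>, with φ_0 = 1, φ_1 = x, φ_2 = x^2.
G =
  [2, 0, 2/3]
  [0, 2/3, 0]
  [2/3, 0, 2/5],
b = (4/3, 2/15, 4/5).
Solving gives a_0 = 0, a_1 = 1/5, a_2 = 2, so
  g(x) = 2*x^2 + x/5.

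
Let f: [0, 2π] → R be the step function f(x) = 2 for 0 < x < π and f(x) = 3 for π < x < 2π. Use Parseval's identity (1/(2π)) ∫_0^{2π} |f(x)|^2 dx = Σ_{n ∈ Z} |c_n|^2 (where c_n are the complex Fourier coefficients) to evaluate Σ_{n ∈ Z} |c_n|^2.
Σ |c_n|^2 = 13/2

Parseval equates the L^2 energy of f (normalised by 1/(2π)) with the ℓ^2 sum of its Fourier coefficients: (1/(2π)) ∫_0^{2π} |f|^2 = Σ |c_n|^2.
Compute the left side: (1/(2π)) [∫_0^π 2^2 dx + ∫_π^{2π} 3^2 dx] = (1/(2π)) · (4π + 9π) = (4 + 9)/2 = 13/2.
So Σ_{n ∈ Z} |c_n|^2 = 13/2.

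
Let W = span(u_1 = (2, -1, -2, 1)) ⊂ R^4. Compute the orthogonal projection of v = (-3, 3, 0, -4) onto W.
proj_W(v) = (-13/5, 13/10, 13/5, -13/10)

Set up U = [u_1 | ... | u_1] ∈ R^(4×1). The projector onto W = col(U) is P = U (U^T U)^(-1) U^T.
Compute U^T U =
  [10],
and U^T v = (-13).
Solve U^T U · c = U^T v for the coefficients: c = (-13/10). The projection is proj_W(v) = U c.
Check: (v - proj_W(v)) · u_1 = 0  (should be 0).
Result: proj_W(v) = (-13/5, 13/10, 13/5, -13/10).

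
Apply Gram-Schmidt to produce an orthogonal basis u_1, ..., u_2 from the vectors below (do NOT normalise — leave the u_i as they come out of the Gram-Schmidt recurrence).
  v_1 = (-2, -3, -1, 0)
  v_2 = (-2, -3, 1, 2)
Orthogonal basis:
  u_1 = (-2, -3, -1, 0)
  u_2 = (-2/7, -3/7, 13/7, 2)

Apply the Gram-Schmidt recurrence
  u_1 = v_1
  u_i = v_i − Σ_{j<i} ((v_i · u_j) / (u_j · u_j)) · u_j.

Step by step this gives:
  u_1 = (-2, -3, -1, 0)
  u_2 = (-2/7, -3/7, 13/7, 2)

Orthogonality check:
  u_2 · u_1 = 0 (should be 0)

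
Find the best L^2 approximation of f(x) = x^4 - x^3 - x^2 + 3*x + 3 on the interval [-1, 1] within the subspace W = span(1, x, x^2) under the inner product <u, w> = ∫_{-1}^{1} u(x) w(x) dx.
g(x) = -x^2/7 + 12*x/5 + 102/35

The best approximation g ∈ W is the orthogonal projection of f onto W. Writing g = a_0 + a_1 x + a_2 x^2, the coefficients solve the normal equations G · a = b where
  G_{ij} = <φ_i, φ_j> and b_i = <f, φ_i>, with φ_0 = 1, φ_1 = x, φ_2 = x^2.
G =
  [2, 0, 2/3]
  [0, 2/3, 0]
  [2/3, 0, 2/5],
b = (86/15, 8/5, 66/35).
Solving gives a_0 = 102/35, a_1 = 12/5, a_2 = -1/7, so
  g(x) = -x^2/7 + 12*x/5 + 102/35.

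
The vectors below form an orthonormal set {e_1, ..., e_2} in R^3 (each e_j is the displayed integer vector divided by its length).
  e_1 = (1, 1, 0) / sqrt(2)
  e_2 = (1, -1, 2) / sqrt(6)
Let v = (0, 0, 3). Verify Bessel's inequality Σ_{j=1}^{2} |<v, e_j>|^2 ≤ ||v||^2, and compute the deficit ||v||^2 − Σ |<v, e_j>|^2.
Σ |<v, e_j>|^2 = 6; ||v||^2 = 9; deficit = 3

Write each e_j = u_j / sqrt(<u_j, u_j>) where u_j is the displayed integer vector. Then <v, e_j> = <v, u_j> / sqrt(<u_j, u_j>), so |<v, e_j>|^2 = <v, u_j>^2 / <u_j, u_j>.
Coefficients: <v, e_1> = 0/sqrt(2), <v, e_2> = 6/sqrt(6).
Square and sum: Σ |<v, e_j>|^2 = 6.
Compute ||v||^2 = v·v = 9.
Deficit = 9 − 6 = 3 ≥ 0, confirming Bessel's inequality. (The deficit equals ||v − Σ <v,e_j> e_j||^2, the squared distance from v to span{e_j}.)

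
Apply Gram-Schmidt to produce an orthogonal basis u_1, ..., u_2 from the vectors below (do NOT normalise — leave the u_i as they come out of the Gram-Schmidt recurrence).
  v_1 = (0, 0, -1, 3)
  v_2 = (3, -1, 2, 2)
Orthogonal basis:
  u_1 = (0, 0, -1, 3)
  u_2 = (3, -1, 12/5, 4/5)

Apply the Gram-Schmidt recurrence
  u_1 = v_1
  u_i = v_i − Σ_{j<i} ((v_i · u_j) / (u_j · u_j)) · u_j.

Step by step this gives:
  u_1 = (0, 0, -1, 3)
  u_2 = (3, -1, 12/5, 4/5)

Orthogonality check:
  u_2 · u_1 = 0 (should be 0)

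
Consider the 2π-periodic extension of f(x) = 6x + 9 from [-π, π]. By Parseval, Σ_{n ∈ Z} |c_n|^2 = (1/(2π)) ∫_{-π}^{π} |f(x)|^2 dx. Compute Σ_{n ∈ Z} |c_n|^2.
Σ |c_n|^2 = 12π^2 + 81

Expand and integrate term by term over [-π, π]:
  ∫ (6x)^2 dx = 36·(2π^3/3); ∫ 2·6·(9)·x dx = 0 (odd integrand); ∫ 9^2 dx = 81·2π.
So (1/(2π)) ∫_{-π}^{π} (6x + 9)^2 dx = 36π^2/3 + 81 = 12π^2 + 81.
Parseval ⇒ Σ |c_n|^2 = 12π^2 + 81.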